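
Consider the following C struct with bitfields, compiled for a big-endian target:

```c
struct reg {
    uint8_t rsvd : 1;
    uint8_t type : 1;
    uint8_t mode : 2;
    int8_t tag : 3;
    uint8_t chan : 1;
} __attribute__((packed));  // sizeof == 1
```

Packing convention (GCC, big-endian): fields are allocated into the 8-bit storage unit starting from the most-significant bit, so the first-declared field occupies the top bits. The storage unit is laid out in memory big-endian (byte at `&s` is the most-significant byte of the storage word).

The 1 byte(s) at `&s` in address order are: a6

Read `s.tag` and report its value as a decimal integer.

3

[0]=0xa6 (big-endian) → word 0xa6
rsvd:1 @ bit 7 → (0xa6>>7)&0x1 = 0x1
type:1 @ bit 6 → (0xa6>>6)&0x1 = 0x0
mode:2 @ bit 4 → (0xa6>>4)&0x3 = 0x2
tag:3 @ bit 1 → (0xa6>>1)&0x7 = 0x3  ←
chan:1 @ bit 0 → (0xa6>>0)&0x1 = 0x0
tag signed 3b, MSB=0: value = 3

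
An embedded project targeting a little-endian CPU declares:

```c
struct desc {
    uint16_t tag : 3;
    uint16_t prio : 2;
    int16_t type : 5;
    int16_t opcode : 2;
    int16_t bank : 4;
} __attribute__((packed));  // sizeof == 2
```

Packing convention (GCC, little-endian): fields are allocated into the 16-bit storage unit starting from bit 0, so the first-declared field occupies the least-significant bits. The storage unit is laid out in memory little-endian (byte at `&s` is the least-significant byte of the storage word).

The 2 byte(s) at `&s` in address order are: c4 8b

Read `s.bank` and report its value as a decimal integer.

[0]=0xc4 [1]=0x8b (little-endian) → word 0x8bc4
tag:3 @ bit 0 → (0x8bc4>>0)&0x7 = 0x4
prio:2 @ bit 3 → (0x8bc4>>3)&0x3 = 0x0
type:5 @ bit 5 → (0x8bc4>>5)&0x1f = 0x1e
opcode:2 @ bit 10 → (0x8bc4>>10)&0x3 = 0x2
bank:4 @ bit 12 → (0x8bc4>>12)&0xf = 0x8  ←
bank signed 4b, MSB=1: 8 - 16 = -8

-8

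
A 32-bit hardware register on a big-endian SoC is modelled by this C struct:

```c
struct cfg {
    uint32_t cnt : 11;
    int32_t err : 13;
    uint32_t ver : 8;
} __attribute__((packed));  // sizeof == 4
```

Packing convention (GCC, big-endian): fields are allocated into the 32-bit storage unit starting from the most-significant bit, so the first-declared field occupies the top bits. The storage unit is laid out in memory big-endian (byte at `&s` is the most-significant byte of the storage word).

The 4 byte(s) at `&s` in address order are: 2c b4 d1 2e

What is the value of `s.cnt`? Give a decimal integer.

357

[0]=0x2c [1]=0xb4 [2]=0xd1 [3]=0x2e (big-endian) → word 0x2cb4d12e
cnt:11 @ bit 21 → (0x2cb4d12e>>21)&0x7ff = 0x165  ←
err:13 @ bit 8 → (0x2cb4d12e>>8)&0x1fff = 0x14d1
ver:8 @ bit 0 → (0x2cb4d12e>>0)&0xff = 0x2e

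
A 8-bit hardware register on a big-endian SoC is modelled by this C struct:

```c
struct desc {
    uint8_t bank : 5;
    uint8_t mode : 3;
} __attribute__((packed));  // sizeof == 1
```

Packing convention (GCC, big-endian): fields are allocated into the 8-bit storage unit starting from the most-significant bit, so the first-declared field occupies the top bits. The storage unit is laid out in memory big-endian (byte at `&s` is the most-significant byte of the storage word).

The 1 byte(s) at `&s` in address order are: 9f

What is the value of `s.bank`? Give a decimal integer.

[0]=0x9f (big-endian) → word 0x9f
bank:5 @ bit 3 → (0x9f>>3)&0x1f = 0x13  ←
mode:3 @ bit 0 → (0x9f>>0)&0x7 = 0x7

19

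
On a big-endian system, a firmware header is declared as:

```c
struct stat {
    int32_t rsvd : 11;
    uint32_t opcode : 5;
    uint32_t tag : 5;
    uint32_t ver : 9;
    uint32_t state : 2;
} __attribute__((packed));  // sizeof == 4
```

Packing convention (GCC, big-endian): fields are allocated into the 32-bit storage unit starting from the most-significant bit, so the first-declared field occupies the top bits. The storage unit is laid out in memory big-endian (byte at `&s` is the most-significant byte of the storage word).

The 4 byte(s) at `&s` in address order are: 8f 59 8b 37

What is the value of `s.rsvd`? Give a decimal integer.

[0]=0x8f [1]=0x59 [2]=0x8b [3]=0x37 (big-endian) → word 0x8f598b37
rsvd:11 @ bit 21 → (0x8f598b37>>21)&0x7ff = 0x47a  ←
opcode:5 @ bit 16 → (0x8f598b37>>16)&0x1f = 0x19
tag:5 @ bit 11 → (0x8f598b37>>11)&0x1f = 0x11
ver:9 @ bit 2 → (0x8f598b37>>2)&0x1ff = 0xcd
state:2 @ bit 0 → (0x8f598b37>>0)&0x3 = 0x3
rsvd signed 11b, MSB=1: 1146 - 2048 = -902

-902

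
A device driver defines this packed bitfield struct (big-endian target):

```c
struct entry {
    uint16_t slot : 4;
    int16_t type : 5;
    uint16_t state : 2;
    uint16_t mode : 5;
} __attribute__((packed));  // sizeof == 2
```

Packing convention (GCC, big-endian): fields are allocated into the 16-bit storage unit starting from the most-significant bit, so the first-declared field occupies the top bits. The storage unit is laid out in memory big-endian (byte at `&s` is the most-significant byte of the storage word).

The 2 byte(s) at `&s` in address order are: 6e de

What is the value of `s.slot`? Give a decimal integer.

6

[0]=0x6e [1]=0xde (big-endian) → word 0x6ede
slot:4 @ bit 12 → (0x6ede>>12)&0xf = 0x6  ←
type:5 @ bit 7 → (0x6ede>>7)&0x1f = 0x1d
state:2 @ bit 5 → (0x6ede>>5)&0x3 = 0x2
mode:5 @ bit 0 → (0x6ede>>0)&0x1f = 0x1e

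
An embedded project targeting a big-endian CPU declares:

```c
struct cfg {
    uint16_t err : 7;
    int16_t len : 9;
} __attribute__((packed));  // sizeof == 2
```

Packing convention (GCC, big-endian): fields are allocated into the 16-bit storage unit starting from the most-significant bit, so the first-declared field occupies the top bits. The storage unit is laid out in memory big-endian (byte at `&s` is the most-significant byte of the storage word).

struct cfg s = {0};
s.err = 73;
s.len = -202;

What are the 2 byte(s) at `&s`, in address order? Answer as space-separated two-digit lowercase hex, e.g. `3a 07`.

[9+:7] err=73 & 0x7f = 0x49; word=0x9200
[0+:9] len=-202 & 0x1ff = 0x136; word=0x9336
word = 0x9336 → big-endian bytes:
  [0]=0x93  [1]=0x36

93 36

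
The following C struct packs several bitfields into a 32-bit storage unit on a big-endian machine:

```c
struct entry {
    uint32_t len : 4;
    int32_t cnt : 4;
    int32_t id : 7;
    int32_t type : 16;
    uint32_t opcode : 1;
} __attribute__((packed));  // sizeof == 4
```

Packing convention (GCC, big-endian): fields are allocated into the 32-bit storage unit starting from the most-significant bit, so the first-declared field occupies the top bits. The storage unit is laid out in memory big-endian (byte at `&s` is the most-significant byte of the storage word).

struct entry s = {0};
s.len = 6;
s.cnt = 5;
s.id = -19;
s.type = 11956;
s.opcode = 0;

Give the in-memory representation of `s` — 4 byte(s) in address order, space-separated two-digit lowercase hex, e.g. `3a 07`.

65 da 5d 68

[28+:4] len=6 & 0xf = 0x6; word=0x60000000
[24+:4] cnt=5 & 0xf = 0x5; word=0x65000000
[17+:7] id=-19 & 0x7f = 0x6d; word=0x65da0000
[1+:16] type=11956 & 0xffff = 0x2eb4; word=0x65da5d68
[0+:1] opcode=0 & 0x1 = 0x0; word=0x65da5d68
word = 0x65da5d68 → big-endian bytes:
  [0]=0x65  [1]=0xda  [2]=0x5d  [3]=0x68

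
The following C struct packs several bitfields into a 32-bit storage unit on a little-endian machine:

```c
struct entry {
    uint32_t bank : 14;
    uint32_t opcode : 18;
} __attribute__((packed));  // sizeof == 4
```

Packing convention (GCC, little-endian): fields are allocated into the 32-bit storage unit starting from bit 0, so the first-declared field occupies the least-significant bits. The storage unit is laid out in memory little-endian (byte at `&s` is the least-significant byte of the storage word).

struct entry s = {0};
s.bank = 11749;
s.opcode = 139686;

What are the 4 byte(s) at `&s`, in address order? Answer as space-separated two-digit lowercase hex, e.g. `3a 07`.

e5 ad 69 88

bank:14 = 11749 → 0x2de5 << 0 → word 0x00002de5
opcode:18 = 139686 → 0x221a6 << 14 → word 0x8869ade5
word = 0x8869ade5 → little-endian bytes:
  [0]=0xe5  [1]=0xad  [2]=0x69  [3]=0x88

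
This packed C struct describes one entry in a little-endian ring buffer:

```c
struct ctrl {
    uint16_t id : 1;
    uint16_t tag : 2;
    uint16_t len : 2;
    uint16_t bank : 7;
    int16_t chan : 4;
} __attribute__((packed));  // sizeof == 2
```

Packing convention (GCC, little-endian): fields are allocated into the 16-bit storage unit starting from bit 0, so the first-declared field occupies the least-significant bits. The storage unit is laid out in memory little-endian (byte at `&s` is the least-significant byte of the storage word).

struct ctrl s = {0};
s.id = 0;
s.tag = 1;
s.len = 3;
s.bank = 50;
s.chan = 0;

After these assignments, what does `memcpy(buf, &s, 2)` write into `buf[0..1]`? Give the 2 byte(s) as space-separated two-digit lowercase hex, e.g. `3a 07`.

id (1b) val=0 bits=0x0 at bit 0: 0x0000
tag (2b) val=1 bits=0x1 at bit 1: 0x0002
len (2b) val=3 bits=0x3 at bit 3: 0x001a
bank (7b) val=50 bits=0x32 at bit 5: 0x065a
chan (4b) val=0 bits=0x0 at bit 12: 0x065a
word = 0x065a → little-endian bytes:
  [0]=0x5a  [1]=0x06

5a 06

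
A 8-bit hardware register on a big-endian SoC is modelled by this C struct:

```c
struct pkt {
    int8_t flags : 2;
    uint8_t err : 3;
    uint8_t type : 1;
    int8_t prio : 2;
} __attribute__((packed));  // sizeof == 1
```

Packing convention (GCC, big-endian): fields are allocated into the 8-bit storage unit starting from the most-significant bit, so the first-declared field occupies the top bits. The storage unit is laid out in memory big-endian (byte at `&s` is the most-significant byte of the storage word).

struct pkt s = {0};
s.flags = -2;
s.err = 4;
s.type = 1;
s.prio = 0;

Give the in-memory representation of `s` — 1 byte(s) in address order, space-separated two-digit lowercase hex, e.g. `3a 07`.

flags:2 = -2 → 0x2 << 6 → word 0x80
err:3 = 4 → 0x4 << 3 → word 0xa0
type:1 = 1 → 0x1 << 2 → word 0xa4
prio:2 = 0 → 0x0 << 0 → word 0xa4
word = 0xa4 → big-endian bytes:
  [0]=0xa4

a4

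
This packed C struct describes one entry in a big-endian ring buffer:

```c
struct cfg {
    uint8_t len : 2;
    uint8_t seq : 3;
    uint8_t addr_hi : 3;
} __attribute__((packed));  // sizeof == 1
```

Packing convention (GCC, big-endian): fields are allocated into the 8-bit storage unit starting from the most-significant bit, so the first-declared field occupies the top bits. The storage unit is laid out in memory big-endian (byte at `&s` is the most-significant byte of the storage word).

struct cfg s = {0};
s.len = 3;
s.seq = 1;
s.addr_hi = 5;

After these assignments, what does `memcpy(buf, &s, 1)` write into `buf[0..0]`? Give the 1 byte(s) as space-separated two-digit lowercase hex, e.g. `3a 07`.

[6+:2] len=3 & 0x3 = 0x3; word=0xc0
[3+:3] seq=1 & 0x7 = 0x1; word=0xc8
[0+:3] addr_hi=5 & 0x7 = 0x5; word=0xcd
word = 0xcd → big-endian bytes:
  [0]=0xcd

cd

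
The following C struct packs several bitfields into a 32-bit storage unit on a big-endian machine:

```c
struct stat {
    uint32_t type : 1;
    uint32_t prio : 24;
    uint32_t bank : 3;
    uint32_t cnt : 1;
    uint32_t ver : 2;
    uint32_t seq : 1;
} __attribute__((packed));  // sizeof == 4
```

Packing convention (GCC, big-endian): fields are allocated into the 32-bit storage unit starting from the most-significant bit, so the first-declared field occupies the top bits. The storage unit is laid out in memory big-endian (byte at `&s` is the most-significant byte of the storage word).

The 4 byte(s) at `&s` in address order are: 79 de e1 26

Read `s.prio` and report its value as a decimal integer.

15973826

[0]=0x79 [1]=0xde [2]=0xe1 [3]=0x26 (big-endian) → word 0x79dee126
type [31+:1] = (word>>31) & 0x1 = 0
prio [7+:24] = (word>>7) & 0xffffff = 15973826  ←
bank [4+:3] = (word>>4) & 0x7 = 2
cnt [3+:1] = (word>>3) & 0x1 = 0
ver [1+:2] = (word>>1) & 0x3 = 3
seq [0+:1] = (word>>0) & 0x1 = 0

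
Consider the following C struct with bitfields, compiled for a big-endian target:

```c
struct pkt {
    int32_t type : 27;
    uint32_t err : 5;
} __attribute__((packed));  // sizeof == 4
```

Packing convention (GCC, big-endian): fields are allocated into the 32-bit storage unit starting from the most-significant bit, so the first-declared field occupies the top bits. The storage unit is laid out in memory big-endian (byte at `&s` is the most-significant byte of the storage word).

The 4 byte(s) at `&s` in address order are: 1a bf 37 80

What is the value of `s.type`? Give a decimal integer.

[0]=0x1a [1]=0xbf [2]=0x37 [3]=0x80 (big-endian) → word 0x1abf3780
type [5+:27] = (word>>5) & 0x7ffffff = 14023100  ←
err [0+:5] = (word>>0) & 0x1f = 0
type signed 27b, MSB=0: value = 14023100

14023100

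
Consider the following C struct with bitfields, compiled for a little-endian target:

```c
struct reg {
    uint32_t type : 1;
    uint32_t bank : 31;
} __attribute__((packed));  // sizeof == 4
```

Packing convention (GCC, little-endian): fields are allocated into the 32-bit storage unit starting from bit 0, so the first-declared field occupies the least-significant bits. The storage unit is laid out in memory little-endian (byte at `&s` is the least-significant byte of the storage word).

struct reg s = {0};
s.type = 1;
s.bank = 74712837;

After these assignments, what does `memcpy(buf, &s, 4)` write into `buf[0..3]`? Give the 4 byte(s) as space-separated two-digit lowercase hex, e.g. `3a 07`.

0b 0e e8 08

type:1 = 1 → 0x1 << 0 → word 0x00000001
bank:31 = 74712837 → 0x4740705 << 1 → word 0x08e80e0b
word = 0x08e80e0b → little-endian bytes:
  [0]=0x0b  [1]=0x0e  [2]=0xe8  [3]=0x08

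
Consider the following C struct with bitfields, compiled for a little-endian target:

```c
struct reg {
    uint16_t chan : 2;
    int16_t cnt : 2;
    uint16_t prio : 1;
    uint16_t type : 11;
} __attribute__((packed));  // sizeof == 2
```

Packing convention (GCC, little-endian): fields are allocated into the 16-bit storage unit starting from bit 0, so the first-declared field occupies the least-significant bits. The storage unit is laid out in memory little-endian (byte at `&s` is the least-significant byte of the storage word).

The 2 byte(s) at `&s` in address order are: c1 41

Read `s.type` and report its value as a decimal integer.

[0]=0xc1 [1]=0x41 (little-endian) → word 0x41c1
chan [0+:2] = (word>>0) & 0x3 = 1
cnt [2+:2] = (word>>2) & 0x3 = 0
prio [4+:1] = (word>>4) & 0x1 = 0
type [5+:11] = (word>>5) & 0x7ff = 526  ←

526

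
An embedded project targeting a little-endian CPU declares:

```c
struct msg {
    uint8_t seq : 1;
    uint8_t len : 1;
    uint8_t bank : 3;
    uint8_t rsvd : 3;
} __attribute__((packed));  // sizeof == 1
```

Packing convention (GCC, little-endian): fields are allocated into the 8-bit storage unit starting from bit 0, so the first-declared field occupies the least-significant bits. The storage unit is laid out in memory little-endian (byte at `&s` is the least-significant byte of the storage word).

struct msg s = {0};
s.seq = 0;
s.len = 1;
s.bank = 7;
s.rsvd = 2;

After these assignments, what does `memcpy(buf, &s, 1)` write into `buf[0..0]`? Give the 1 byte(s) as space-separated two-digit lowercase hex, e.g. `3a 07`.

5e

seq:1 = 0 → 0x0 << 0 → word 0x00
len:1 = 1 → 0x1 << 1 → word 0x02
bank:3 = 7 → 0x7 << 2 → word 0x1e
rsvd:3 = 2 → 0x2 << 5 → word 0x5e
word = 0x5e → little-endian bytes:
  [0]=0x5e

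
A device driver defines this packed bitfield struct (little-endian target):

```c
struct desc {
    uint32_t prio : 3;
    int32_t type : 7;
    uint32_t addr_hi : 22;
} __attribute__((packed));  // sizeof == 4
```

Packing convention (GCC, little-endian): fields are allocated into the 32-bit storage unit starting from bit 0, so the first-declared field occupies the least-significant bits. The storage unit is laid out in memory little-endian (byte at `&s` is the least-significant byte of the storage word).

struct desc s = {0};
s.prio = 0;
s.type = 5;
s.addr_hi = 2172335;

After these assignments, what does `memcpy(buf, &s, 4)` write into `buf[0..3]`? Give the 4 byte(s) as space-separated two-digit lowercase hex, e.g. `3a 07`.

28 bc 96 84

prio (3b) val=0 bits=0x0 at bit 0: 0x00000000
type (7b) val=5 bits=0x5 at bit 3: 0x00000028
addr_hi (22b) val=2172335 bits=0x2125af at bit 10: 0x8496bc28
word = 0x8496bc28 → little-endian bytes:
  [0]=0x28  [1]=0xbc  [2]=0x96  [3]=0x84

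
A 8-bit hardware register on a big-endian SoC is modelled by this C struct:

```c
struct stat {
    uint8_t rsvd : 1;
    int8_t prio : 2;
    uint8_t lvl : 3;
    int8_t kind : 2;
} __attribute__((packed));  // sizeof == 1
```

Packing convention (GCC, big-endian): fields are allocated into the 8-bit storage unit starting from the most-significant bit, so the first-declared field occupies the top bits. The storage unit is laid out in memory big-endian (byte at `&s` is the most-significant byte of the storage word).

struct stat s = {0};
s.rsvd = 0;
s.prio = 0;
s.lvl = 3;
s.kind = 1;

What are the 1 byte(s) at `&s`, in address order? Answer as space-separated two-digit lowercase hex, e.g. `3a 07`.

0d

[7+:1] rsvd=0 & 0x1 = 0x0; word=0x00
[5+:2] prio=0 & 0x3 = 0x0; word=0x00
[2+:3] lvl=3 & 0x7 = 0x3; word=0x0c
[0+:2] kind=1 & 0x3 = 0x1; word=0x0d
word = 0x0d → big-endian bytes:
  [0]=0x0d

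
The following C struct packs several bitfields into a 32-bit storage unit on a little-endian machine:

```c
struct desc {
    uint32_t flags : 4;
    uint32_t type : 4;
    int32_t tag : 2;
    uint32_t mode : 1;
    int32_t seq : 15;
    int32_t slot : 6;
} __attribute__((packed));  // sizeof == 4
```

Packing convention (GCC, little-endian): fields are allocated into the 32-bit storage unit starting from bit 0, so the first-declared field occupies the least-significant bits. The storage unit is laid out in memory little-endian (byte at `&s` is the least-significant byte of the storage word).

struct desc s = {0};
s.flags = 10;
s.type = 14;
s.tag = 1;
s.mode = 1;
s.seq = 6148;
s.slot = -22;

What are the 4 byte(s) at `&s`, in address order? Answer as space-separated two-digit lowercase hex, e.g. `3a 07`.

ea 25 c0 a8

[0+:4] flags=10 & 0xf = 0xa; word=0x0000000a
[4+:4] type=14 & 0xf = 0xe; word=0x000000ea
[8+:2] tag=1 & 0x3 = 0x1; word=0x000001ea
[10+:1] mode=1 & 0x1 = 0x1; word=0x000005ea
[11+:15] seq=6148 & 0x7fff = 0x1804; word=0x00c025ea
[26+:6] slot=-22 & 0x3f = 0x2a; word=0xa8c025ea
word = 0xa8c025ea → little-endian bytes:
  [0]=0xea  [1]=0x25  [2]=0xc0  [3]=0xa8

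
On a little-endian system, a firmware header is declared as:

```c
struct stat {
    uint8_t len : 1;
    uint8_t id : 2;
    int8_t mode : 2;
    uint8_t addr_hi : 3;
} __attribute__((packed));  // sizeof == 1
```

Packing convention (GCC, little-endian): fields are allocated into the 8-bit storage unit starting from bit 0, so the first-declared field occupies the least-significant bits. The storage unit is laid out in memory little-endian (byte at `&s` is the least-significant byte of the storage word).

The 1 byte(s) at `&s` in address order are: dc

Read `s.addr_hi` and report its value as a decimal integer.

6

[0]=0xdc (little-endian) → word 0xdc
len [0+:1] = (word>>0) & 0x1 = 0
id [1+:2] = (word>>1) & 0x3 = 2
mode [3+:2] = (word>>3) & 0x3 = 3
addr_hi [5+:3] = (word>>5) & 0x7 = 6  ←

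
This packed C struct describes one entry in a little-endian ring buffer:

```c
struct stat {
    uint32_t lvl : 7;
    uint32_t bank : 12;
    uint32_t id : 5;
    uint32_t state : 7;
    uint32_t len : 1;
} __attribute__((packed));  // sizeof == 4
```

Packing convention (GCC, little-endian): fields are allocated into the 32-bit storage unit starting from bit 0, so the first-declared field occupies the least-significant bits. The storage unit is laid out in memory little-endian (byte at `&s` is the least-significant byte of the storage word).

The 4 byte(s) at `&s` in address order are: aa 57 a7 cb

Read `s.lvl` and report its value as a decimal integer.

[0]=0xaa [1]=0x57 [2]=0xa7 [3]=0xcb (little-endian) → word 0xcba757aa
lvl:7 @ bit 0 → (0xcba757aa>>0)&0x7f = 0x2a  ←
bank:12 @ bit 7 → (0xcba757aa>>7)&0xfff = 0xeaf
id:5 @ bit 19 → (0xcba757aa>>19)&0x1f = 0x14
state:7 @ bit 24 → (0xcba757aa>>24)&0x7f = 0x4b
len:1 @ bit 31 → (0xcba757aa>>31)&0x1 = 0x1

42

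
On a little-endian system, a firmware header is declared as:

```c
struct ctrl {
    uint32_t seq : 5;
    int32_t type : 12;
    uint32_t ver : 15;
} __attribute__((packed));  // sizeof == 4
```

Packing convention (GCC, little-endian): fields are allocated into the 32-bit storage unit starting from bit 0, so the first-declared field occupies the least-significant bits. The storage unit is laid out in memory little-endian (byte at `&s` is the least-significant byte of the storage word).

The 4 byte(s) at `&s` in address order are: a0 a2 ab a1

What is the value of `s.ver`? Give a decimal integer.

20693

[0]=0xa0 [1]=0xa2 [2]=0xab [3]=0xa1 (little-endian) → word 0xa1aba2a0
seq [0+:5] = (word>>0) & 0x1f = 0
type [5+:12] = (word>>5) & 0xfff = 3349
ver [17+:15] = (word>>17) & 0x7fff = 20693  ←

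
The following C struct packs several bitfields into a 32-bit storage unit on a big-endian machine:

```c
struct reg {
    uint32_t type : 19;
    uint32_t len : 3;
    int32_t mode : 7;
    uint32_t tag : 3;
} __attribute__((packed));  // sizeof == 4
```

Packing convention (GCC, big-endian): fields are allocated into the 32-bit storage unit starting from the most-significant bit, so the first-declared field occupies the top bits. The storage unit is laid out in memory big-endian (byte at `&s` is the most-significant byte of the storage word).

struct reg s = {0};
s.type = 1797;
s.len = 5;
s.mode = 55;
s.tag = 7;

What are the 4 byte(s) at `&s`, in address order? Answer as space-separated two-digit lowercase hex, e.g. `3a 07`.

type (19b) val=1797 bits=0x705 at bit 13: 0x00e0a000
len (3b) val=5 bits=0x5 at bit 10: 0x00e0b400
mode (7b) val=55 bits=0x37 at bit 3: 0x00e0b5b8
tag (3b) val=7 bits=0x7 at bit 0: 0x00e0b5bf
word = 0x00e0b5bf → big-endian bytes:
  [0]=0x00  [1]=0xe0  [2]=0xb5  [3]=0xbf

00 e0 b5 bf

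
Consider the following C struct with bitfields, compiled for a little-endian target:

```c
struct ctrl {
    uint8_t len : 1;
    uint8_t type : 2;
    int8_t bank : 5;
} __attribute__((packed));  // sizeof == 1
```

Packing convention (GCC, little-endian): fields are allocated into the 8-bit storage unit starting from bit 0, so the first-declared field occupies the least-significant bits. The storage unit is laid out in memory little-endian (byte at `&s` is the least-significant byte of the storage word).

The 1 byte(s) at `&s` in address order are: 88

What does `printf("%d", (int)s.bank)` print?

-15

[0]=0x88 (little-endian) → word 0x88
len [0+:1] = (word>>0) & 0x1 = 0
type [1+:2] = (word>>1) & 0x3 = 0
bank [3+:5] = (word>>3) & 0x1f = 17  ←
bank signed 5b, MSB=1: 17 - 32 = -15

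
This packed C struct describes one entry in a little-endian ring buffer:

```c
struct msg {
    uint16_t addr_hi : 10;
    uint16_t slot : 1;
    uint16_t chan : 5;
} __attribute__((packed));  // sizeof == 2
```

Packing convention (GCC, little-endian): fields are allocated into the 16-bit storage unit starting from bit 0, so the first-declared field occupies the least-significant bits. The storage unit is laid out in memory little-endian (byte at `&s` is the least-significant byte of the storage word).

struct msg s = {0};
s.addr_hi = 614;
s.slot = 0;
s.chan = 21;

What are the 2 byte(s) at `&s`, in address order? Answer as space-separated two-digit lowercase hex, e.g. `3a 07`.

66 aa

addr_hi (10b) val=614 bits=0x266 at bit 0: 0x0266
slot (1b) val=0 bits=0x0 at bit 10: 0x0266
chan (5b) val=21 bits=0x15 at bit 11: 0xaa66
word = 0xaa66 → little-endian bytes:
  [0]=0x66  [1]=0xaa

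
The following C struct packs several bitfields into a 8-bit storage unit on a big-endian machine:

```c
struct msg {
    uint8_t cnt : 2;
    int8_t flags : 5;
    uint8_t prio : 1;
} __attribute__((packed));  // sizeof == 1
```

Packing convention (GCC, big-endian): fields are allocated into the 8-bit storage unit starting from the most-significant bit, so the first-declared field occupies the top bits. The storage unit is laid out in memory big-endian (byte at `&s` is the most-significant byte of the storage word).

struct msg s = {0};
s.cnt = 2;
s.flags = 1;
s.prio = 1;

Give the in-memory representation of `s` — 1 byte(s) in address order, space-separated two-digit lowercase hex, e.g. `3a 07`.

83

cnt:2 = 2 → 0x2 << 6 → word 0x80
flags:5 = 1 → 0x1 << 1 → word 0x82
prio:1 = 1 → 0x1 << 0 → word 0x83
word = 0x83 → big-endian bytes:
  [0]=0x83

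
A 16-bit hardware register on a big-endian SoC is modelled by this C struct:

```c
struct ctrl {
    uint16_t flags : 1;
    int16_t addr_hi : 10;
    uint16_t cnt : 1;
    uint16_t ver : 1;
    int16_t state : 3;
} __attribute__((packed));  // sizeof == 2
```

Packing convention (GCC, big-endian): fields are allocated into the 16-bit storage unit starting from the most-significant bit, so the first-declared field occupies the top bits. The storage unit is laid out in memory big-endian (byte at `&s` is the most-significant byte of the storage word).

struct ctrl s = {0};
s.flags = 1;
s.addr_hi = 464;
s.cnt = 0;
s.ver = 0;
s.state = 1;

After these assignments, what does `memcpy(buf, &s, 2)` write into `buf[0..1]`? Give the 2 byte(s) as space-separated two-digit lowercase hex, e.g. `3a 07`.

ba 01

[15+:1] flags=1 & 0x1 = 0x1; word=0x8000
[5+:10] addr_hi=464 & 0x3ff = 0x1d0; word=0xba00
[4+:1] cnt=0 & 0x1 = 0x0; word=0xba00
[3+:1] ver=0 & 0x1 = 0x0; word=0xba00
[0+:3] state=1 & 0x7 = 0x1; word=0xba01
word = 0xba01 → big-endian bytes:
  [0]=0xba  [1]=0x01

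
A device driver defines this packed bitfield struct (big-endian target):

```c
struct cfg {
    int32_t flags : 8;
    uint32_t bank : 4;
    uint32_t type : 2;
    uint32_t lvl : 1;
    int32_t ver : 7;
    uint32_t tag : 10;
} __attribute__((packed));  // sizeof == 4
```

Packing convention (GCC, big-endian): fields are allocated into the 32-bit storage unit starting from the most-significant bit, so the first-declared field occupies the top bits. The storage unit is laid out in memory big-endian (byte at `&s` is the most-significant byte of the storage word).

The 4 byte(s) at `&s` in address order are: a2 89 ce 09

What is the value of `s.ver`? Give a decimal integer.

-13

[0]=0xa2 [1]=0x89 [2]=0xce [3]=0x09 (big-endian) → word 0xa289ce09
flags [24+:8] = (word>>24) & 0xff = 162
bank [20+:4] = (word>>20) & 0xf = 8
type [18+:2] = (word>>18) & 0x3 = 2
lvl [17+:1] = (word>>17) & 0x1 = 0
ver [10+:7] = (word>>10) & 0x7f = 115  ←
tag [0+:10] = (word>>0) & 0x3ff = 521
ver signed 7b, MSB=1: 115 - 128 = -13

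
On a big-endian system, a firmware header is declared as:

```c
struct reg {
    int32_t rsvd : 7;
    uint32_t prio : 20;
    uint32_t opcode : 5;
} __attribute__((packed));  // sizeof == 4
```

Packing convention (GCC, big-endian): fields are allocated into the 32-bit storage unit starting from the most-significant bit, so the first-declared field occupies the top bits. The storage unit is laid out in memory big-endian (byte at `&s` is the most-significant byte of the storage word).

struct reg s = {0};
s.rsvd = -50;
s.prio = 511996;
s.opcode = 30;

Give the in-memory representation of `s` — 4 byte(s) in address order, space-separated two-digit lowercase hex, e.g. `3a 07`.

rsvd:7 = -50 → 0x4e << 25 → word 0x9c000000
prio:20 = 511996 → 0x7cffc << 5 → word 0x9cf9ff80
opcode:5 = 30 → 0x1e << 0 → word 0x9cf9ff9e
word = 0x9cf9ff9e → big-endian bytes:
  [0]=0x9c  [1]=0xf9  [2]=0xff  [3]=0x9e

9c f9 ff 9e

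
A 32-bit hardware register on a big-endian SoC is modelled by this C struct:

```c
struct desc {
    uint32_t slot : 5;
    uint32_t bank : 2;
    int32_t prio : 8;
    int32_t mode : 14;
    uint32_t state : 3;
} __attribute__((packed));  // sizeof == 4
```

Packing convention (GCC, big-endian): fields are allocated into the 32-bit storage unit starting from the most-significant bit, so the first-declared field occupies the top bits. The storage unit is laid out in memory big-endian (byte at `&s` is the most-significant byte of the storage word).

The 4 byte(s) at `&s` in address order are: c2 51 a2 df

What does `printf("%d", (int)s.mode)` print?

[0]=0xc2 [1]=0x51 [2]=0xa2 [3]=0xdf (big-endian) → word 0xc251a2df
slot [27+:5] = (word>>27) & 0x1f = 24
bank [25+:2] = (word>>25) & 0x3 = 1
prio [17+:8] = (word>>17) & 0xff = 40
mode [3+:14] = (word>>3) & 0x3fff = 13403  ←
state [0+:3] = (word>>0) & 0x7 = 7
mode signed 14b, MSB=1: 13403 - 16384 = -2981

-2981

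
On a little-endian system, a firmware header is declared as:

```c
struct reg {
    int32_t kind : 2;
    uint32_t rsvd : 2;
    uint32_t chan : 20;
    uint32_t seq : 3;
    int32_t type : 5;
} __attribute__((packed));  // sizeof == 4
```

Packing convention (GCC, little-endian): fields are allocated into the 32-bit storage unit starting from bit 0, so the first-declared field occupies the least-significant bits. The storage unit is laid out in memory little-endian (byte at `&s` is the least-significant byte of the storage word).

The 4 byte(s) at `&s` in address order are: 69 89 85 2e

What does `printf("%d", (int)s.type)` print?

[0]=0x69 [1]=0x89 [2]=0x85 [3]=0x2e (little-endian) → word 0x2e858969
kind [0+:2] = (word>>0) & 0x3 = 1
rsvd [2+:2] = (word>>2) & 0x3 = 2
chan [4+:20] = (word>>4) & 0xfffff = 546966
seq [24+:3] = (word>>24) & 0x7 = 6
type [27+:5] = (word>>27) & 0x1f = 5  ←
type signed 5b, MSB=0: value = 5

5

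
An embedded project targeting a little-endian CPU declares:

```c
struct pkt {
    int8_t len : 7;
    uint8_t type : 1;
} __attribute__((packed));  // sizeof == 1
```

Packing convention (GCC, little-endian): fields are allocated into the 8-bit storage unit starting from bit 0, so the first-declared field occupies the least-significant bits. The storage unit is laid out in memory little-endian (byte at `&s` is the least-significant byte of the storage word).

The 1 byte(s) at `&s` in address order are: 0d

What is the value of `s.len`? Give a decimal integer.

[0]=0x0d (little-endian) → word 0x0d
len:7 @ bit 0 → (0x0d>>0)&0x7f = 0xd  ←
type:1 @ bit 7 → (0x0d>>7)&0x1 = 0x0
len signed 7b, MSB=0: value = 13

13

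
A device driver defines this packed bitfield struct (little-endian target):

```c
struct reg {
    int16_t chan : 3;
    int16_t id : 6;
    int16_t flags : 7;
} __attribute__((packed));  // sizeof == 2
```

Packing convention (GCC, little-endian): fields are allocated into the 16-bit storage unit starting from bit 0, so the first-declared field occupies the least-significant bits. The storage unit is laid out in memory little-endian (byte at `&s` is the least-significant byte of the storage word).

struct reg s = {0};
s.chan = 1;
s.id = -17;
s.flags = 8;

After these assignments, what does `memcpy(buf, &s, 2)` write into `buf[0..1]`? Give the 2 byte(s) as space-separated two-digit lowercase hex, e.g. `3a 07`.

chan:3 = 1 → 0x1 << 0 → word 0x0001
id:6 = -17 → 0x2f << 3 → word 0x0179
flags:7 = 8 → 0x8 << 9 → word 0x1179
word = 0x1179 → little-endian bytes:
  [0]=0x79  [1]=0x11

79 11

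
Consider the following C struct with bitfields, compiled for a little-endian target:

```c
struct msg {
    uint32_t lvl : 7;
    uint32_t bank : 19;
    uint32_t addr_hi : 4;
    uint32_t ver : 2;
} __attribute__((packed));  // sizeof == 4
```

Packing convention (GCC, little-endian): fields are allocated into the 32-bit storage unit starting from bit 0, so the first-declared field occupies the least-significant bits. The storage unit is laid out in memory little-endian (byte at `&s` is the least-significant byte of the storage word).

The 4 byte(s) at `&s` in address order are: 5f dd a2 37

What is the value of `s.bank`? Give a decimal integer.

[0]=0x5f [1]=0xdd [2]=0xa2 [3]=0x37 (little-endian) → word 0x37a2dd5f
lvl [0+:7] = (word>>0) & 0x7f = 95
bank [7+:19] = (word>>7) & 0x7ffff = 476602  ←
addr_hi [26+:4] = (word>>26) & 0xf = 13
ver [30+:2] = (word>>30) & 0x3 = 0

476602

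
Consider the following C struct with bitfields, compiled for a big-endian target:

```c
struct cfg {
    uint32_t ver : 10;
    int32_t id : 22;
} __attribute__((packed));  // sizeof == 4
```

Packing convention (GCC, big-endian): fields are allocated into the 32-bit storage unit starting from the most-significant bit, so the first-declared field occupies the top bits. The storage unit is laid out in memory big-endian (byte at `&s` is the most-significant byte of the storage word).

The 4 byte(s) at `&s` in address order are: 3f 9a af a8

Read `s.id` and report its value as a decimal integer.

[0]=0x3f [1]=0x9a [2]=0xaf [3]=0xa8 (big-endian) → word 0x3f9aafa8
ver:10 @ bit 22 → (0x3f9aafa8>>22)&0x3ff = 0xfe
id:22 @ bit 0 → (0x3f9aafa8>>0)&0x3fffff = 0x1aafa8  ←
id signed 22b, MSB=0: value = 1748904

1748904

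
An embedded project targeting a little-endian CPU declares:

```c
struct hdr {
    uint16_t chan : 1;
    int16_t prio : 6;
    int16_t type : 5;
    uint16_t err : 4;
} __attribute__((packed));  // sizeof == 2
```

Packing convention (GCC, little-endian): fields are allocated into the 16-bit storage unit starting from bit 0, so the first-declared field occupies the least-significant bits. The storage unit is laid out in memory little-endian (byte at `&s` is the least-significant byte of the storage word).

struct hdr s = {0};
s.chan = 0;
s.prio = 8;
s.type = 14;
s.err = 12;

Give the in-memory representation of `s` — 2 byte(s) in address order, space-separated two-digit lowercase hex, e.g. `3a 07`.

chan:1 = 0 → 0x0 << 0 → word 0x0000
prio:6 = 8 → 0x8 << 1 → word 0x0010
type:5 = 14 → 0xe << 7 → word 0x0710
err:4 = 12 → 0xc << 12 → word 0xc710
word = 0xc710 → little-endian bytes:
  [0]=0x10  [1]=0xc7

10 c7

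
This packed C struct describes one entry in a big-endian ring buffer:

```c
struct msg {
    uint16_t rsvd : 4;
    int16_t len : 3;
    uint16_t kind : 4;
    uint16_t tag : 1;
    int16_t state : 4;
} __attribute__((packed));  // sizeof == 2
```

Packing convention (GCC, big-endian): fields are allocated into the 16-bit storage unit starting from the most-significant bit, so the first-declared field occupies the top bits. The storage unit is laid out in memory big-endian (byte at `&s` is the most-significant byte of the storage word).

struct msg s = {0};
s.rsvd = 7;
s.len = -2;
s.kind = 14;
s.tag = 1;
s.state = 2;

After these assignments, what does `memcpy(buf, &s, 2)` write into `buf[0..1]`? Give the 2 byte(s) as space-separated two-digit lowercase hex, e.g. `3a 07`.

rsvd:4 = 7 → 0x7 << 12 → word 0x7000
len:3 = -2 → 0x6 << 9 → word 0x7c00
kind:4 = 14 → 0xe << 5 → word 0x7dc0
tag:1 = 1 → 0x1 << 4 → word 0x7dd0
state:4 = 2 → 0x2 << 0 → word 0x7dd2
word = 0x7dd2 → big-endian bytes:
  [0]=0x7d  [1]=0xd2

7d d2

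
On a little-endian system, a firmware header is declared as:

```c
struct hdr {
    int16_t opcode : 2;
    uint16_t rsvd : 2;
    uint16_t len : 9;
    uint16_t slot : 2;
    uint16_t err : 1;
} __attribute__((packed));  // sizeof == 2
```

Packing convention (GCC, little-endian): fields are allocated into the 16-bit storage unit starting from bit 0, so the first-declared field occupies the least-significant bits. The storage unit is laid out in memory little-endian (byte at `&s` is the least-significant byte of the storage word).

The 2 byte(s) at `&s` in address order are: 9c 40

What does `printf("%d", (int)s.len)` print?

9

[0]=0x9c [1]=0x40 (little-endian) → word 0x409c
opcode [0+:2] = (word>>0) & 0x3 = 0
rsvd [2+:2] = (word>>2) & 0x3 = 3
len [4+:9] = (word>>4) & 0x1ff = 9  ←
slot [13+:2] = (word>>13) & 0x3 = 2
err [15+:1] = (word>>15) & 0x1 = 0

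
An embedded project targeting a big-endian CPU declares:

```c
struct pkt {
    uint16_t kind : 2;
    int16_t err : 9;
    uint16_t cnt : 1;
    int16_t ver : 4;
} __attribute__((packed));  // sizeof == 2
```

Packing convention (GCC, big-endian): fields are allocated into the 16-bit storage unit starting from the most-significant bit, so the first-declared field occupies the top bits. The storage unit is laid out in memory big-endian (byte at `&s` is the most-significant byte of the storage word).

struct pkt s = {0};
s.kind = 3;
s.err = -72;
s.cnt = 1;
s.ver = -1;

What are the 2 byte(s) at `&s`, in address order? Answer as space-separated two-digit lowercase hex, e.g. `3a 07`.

f7 1f

[14+:2] kind=3 & 0x3 = 0x3; word=0xc000
[5+:9] err=-72 & 0x1ff = 0x1b8; word=0xf700
[4+:1] cnt=1 & 0x1 = 0x1; word=0xf710
[0+:4] ver=-1 & 0xf = 0xf; word=0xf71f
word = 0xf71f → big-endian bytes:
  [0]=0xf7  [1]=0x1f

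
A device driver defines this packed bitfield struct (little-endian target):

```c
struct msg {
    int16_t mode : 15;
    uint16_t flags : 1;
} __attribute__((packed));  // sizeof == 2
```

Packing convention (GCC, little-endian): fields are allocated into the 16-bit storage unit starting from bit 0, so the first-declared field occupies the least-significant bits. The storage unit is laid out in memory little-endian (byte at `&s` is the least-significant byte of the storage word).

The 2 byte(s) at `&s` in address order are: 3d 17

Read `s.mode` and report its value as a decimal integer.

5949

[0]=0x3d [1]=0x17 (little-endian) → word 0x173d
mode:15 @ bit 0 → (0x173d>>0)&0x7fff = 0x173d  ←
flags:1 @ bit 15 → (0x173d>>15)&0x1 = 0x0
mode signed 15b, MSB=0: value = 5949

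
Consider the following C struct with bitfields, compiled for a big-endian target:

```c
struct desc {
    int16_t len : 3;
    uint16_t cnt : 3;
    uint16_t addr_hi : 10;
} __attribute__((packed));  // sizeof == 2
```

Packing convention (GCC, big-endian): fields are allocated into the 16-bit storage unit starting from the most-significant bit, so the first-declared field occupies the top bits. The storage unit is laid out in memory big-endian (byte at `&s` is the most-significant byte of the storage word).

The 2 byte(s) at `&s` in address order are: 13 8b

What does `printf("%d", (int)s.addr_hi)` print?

907

[0]=0x13 [1]=0x8b (big-endian) → word 0x138b
len:3 @ bit 13 → (0x138b>>13)&0x7 = 0x0
cnt:3 @ bit 10 → (0x138b>>10)&0x7 = 0x4
addr_hi:10 @ bit 0 → (0x138b>>0)&0x3ff = 0x38b  ←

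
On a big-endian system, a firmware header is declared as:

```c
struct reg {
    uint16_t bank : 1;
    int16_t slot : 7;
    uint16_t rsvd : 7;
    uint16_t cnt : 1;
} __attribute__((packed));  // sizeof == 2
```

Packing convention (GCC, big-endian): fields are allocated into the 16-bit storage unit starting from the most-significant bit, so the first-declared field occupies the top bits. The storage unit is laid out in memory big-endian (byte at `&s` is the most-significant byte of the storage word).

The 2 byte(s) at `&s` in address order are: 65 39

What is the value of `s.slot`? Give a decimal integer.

-27

[0]=0x65 [1]=0x39 (big-endian) → word 0x6539
bank:1 @ bit 15 → (0x6539>>15)&0x1 = 0x0
slot:7 @ bit 8 → (0x6539>>8)&0x7f = 0x65  ←
rsvd:7 @ bit 1 → (0x6539>>1)&0x7f = 0x1c
cnt:1 @ bit 0 → (0x6539>>0)&0x1 = 0x1
slot signed 7b, MSB=1: 101 - 128 = -27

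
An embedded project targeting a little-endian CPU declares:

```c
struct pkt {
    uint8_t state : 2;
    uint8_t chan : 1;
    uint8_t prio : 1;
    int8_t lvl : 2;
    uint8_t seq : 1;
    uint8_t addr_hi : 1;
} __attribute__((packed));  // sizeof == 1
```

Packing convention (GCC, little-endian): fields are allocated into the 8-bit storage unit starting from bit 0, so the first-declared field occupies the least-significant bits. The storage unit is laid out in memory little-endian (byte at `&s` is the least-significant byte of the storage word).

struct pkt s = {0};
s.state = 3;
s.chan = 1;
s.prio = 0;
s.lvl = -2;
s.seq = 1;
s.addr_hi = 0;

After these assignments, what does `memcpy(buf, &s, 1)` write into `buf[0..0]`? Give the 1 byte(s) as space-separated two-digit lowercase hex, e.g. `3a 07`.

67

state:2 = 3 → 0x3 << 0 → word 0x03
chan:1 = 1 → 0x1 << 2 → word 0x07
prio:1 = 0 → 0x0 << 3 → word 0x07
lvl:2 = -2 → 0x2 << 4 → word 0x27
seq:1 = 1 → 0x1 << 6 → word 0x67
addr_hi:1 = 0 → 0x0 << 7 → word 0x67
word = 0x67 → little-endian bytes:
  [0]=0x67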